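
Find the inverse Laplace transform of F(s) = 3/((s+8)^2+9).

Standard pair: w/((s+a)^2+w^2) <-> e^(-at)*sin(wt)*u(t)
With a=8, w=3: f(t) = e^(-8t)*sin(3t)*u(t)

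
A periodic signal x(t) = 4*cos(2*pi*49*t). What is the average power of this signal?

Average power of A*cos(wt) is A^2/2.
P = 4^2 / 2 = 16/2 = 8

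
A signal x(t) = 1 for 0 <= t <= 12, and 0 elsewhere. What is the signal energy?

Energy = integral of |x(t)|^2 dt over the signal duration
= 1^2 * 12 = 1 * 12 = 12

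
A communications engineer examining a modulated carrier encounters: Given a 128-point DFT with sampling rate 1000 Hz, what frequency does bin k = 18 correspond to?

The frequency of DFT bin k is: f_k = k * f_s / N
f_18 = 18 * 1000 / 128 = 1125/8 Hz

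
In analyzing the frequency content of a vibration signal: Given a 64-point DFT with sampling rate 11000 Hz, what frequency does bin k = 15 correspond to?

The frequency of DFT bin k is: f_k = k * f_s / N
f_15 = 15 * 11000 / 64 = 20625/8 Hz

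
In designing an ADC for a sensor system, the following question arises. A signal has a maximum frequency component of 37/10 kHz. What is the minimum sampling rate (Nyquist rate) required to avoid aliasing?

By the Nyquist-Shannon sampling theorem,
the minimum sampling rate (Nyquist rate) must be at least 2 * f_max.
Nyquist rate = 2 * 37/10 kHz = 37/5 kHz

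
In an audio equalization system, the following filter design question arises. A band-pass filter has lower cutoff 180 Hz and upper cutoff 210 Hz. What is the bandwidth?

Bandwidth = f_high - f_low
= 210 Hz - 180 Hz = 30 Hz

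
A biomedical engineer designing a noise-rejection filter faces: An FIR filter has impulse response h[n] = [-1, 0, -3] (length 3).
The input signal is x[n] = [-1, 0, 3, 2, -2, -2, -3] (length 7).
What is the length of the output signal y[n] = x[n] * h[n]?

For linear convolution, the output length is:
len(y) = len(x) + len(h) - 1 = 7 + 3 - 1 = 9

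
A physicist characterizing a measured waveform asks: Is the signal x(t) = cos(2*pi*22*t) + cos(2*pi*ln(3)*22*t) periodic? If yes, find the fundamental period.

f1 = 22 Hz, f2 = 22*ln(3) Hz
Ratio f2/f1 = ln(3), which is irrational.
Since the frequency ratio is irrational, no common period exists.
The signal is not periodic.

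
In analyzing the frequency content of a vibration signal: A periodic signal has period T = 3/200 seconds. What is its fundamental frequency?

The fundamental frequency is the reciprocal of the period.
f = 1/T = 1/(3/200) = 200/3 Hz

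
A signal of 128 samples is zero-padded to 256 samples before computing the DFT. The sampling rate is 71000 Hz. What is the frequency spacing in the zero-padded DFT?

Original DFT: N = 128, resolution = f_s/N = 71000/128 = 8875/16 Hz
Zero-padded DFT: N = 256, resolution = f_s/N = 71000/256 = 8875/32 Hz
Zero-padding interpolates the spectrum (finer frequency grid)
but does NOT improve the true spectral resolution (ability to resolve close frequencies).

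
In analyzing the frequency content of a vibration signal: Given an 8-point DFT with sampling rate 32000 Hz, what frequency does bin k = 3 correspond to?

The frequency of DFT bin k is: f_k = k * f_s / N
f_3 = 3 * 32000 / 8 = 12000 Hz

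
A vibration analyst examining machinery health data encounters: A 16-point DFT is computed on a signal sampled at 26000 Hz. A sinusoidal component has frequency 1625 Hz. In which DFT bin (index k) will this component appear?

DFT frequency resolution = f_s/N = 26000/16 = 1625 Hz
Bin index k = f_signal / resolution = 1625 / 1625 = 1
The signal frequency 1625 Hz falls in DFT bin k = 1.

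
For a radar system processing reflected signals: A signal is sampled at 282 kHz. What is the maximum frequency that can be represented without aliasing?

The maximum frequency that can be represented without aliasing
is the Nyquist frequency: f_max = f_s / 2 = 282 kHz / 2 = 141 kHz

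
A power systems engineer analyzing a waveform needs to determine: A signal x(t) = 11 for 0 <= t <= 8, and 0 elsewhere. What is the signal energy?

Energy = integral of |x(t)|^2 dt over the signal duration
= 11^2 * 8 = 121 * 8 = 968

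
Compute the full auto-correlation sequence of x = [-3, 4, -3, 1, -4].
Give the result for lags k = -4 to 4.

r_xx[k] = sum_m x[m]*x[m+k], indexed from 0, for k = -4 to 4:
  r_xx[-4] = x[4]*x[0] = 12
  r_xx[-3] = x[3]*x[0] + x[4]*x[1] = -19
  r_xx[-2] = x[2]*x[0] + x[3]*x[1] + x[4]*x[2] = 25
  r_xx[-1] = x[1]*x[0] + x[2]*x[1] + x[3]*x[2] + x[4]*x[3] = -31
  r_xx[0] = x[0]*x[0] + x[1]*x[1] + x[2]*x[2] + x[3]*x[3] + x[4]*x[4] = 51
  r_xx[1] = x[0]*x[1] + x[1]*x[2] + x[2]*x[3] + x[3]*x[4] = -31
  r_xx[2] = x[0]*x[2] + x[1]*x[3] + x[2]*x[4] = 25
  r_xx[3] = x[0]*x[3] + x[1]*x[4] = -19
  r_xx[4] = x[0]*x[4] = 12
r_xx = [12, -19, 25, -31, 51, -31, 25, -19, 12]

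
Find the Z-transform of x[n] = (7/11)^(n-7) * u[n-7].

Time-shifting property: if X(z) = Z{x[n]}, then Z{x[n-d]} = z^(-d) * X(z)
X(z) = z/(z - 7/11) for x[n] = (7/11)^n * u[n]
Z{x[n-7]} = z^(-7) * z/(z - 7/11) = z^(-6)/(z - 7/11)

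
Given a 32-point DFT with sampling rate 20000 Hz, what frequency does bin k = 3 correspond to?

The frequency of DFT bin k is: f_k = k * f_s / N
f_3 = 3 * 20000 / 32 = 1875 Hz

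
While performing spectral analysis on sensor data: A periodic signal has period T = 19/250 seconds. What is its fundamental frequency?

The fundamental frequency is the reciprocal of the period.
f = 1/T = 1/(19/250) = 250/19 Hz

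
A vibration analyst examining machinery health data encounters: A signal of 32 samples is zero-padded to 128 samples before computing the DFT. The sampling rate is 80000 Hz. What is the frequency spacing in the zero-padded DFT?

Original DFT: N = 32, resolution = f_s/N = 80000/32 = 2500 Hz
Zero-padded DFT: N = 128, resolution = f_s/N = 80000/128 = 625 Hz
Zero-padding interpolates the spectrum (finer frequency grid)
but does NOT improve the true spectral resolution (ability to resolve close frequencies).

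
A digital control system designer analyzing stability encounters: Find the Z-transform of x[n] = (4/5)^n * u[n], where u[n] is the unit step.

The Z-transform of a^n * u[n] is z/(z-a) for |z| > |a|.
Here a = 4/5, so X(z) = z/(z - (4/5)) = 5z/(5z - 4)
ROC: |z| > 4/5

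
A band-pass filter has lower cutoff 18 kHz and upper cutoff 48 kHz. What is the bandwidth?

Bandwidth = f_high - f_low
= 48 kHz - 18 kHz = 30 kHz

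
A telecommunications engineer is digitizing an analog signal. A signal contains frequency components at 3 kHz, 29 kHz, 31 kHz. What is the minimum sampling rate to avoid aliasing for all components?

The highest frequency component is f_max = 31 kHz.
Nyquist rate = 2 * f_max = 2 * 31 kHz = 62 kHz.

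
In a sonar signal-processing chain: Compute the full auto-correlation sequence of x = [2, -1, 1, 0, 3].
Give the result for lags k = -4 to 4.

r_xx[k] = sum_m x[m]*x[m+k], indexed from 0, for k = -4 to 4:
  r_xx[-4] = x[4]*x[0] = 6
  r_xx[-3] = x[3]*x[0] + x[4]*x[1] = -3
  r_xx[-2] = x[2]*x[0] + x[3]*x[1] + x[4]*x[2] = 5
  r_xx[-1] = x[1]*x[0] + x[2]*x[1] + x[3]*x[2] + x[4]*x[3] = -3
  r_xx[0] = x[0]*x[0] + x[1]*x[1] + x[2]*x[2] + x[3]*x[3] + x[4]*x[4] = 15
  r_xx[1] = x[0]*x[1] + x[1]*x[2] + x[2]*x[3] + x[3]*x[4] = -3
  r_xx[2] = x[0]*x[2] + x[1]*x[3] + x[2]*x[4] = 5
  r_xx[3] = x[0]*x[3] + x[1]*x[4] = -3
  r_xx[4] = x[0]*x[4] = 6
r_xx = [6, -3, 5, -3, 15, -3, 5, -3, 6]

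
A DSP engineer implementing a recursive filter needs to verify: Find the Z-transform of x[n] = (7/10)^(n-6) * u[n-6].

Time-shifting property: if X(z) = Z{x[n]}, then Z{x[n-d]} = z^(-d) * X(z)
X(z) = z/(z - 7/10) for x[n] = (7/10)^n * u[n]
Z{x[n-6]} = z^(-6) * z/(z - 7/10) = z^(-5)/(z - 7/10)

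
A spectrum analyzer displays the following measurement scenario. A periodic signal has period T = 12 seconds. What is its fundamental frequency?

The fundamental frequency is the reciprocal of the period.
f = 1/T = 1/(12) = 1/12 Hz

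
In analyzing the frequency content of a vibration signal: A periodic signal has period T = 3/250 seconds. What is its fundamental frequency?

The fundamental frequency is the reciprocal of the period.
f = 1/T = 1/(3/250) = 250/3 Hz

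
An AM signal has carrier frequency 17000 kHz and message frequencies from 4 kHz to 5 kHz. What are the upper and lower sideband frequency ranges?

Upper sideband (USB) = fc + [fm_low, fm_high] = 17000 + [4, 5] = [17004, 17005] kHz
Lower sideband (LSB) = fc - [fm_high, fm_low] = 17000 - [5, 4] = [16995, 16996] kHz
Total occupied spectrum: 16995 kHz to 17005 kHz (plus carrier at 17000 kHz)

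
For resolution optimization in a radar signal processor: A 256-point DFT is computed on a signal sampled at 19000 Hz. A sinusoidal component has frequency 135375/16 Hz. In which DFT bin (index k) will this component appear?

DFT frequency resolution = f_s/N = 19000/256 = 2375/32 Hz
Bin index k = f_signal / resolution = 135375/16 / 2375/32 = 114
The signal frequency 135375/16 Hz falls in DFT bin k = 114.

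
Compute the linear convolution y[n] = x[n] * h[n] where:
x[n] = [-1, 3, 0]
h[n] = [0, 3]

y[n] = sum_k x[k]*h[n-k]. Output length = len(x) + len(h) - 1 = 3 + 2 - 1 = 4.
y[0] = -1*0 = 0
y[1] = 3*0 + -1*3 = -3
y[2] = 0*0 + 3*3 = 9
y[3] = 0*3 = 0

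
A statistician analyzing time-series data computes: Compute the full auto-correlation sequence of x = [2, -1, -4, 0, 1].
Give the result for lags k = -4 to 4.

r_xx[k] = sum_m x[m]*x[m+k], indexed from 0, for k = -4 to 4:
  r_xx[-4] = x[4]*x[0] = 2
  r_xx[-3] = x[3]*x[0] + x[4]*x[1] = -1
  r_xx[-2] = x[2]*x[0] + x[3]*x[1] + x[4]*x[2] = -12
  r_xx[-1] = x[1]*x[0] + x[2]*x[1] + x[3]*x[2] + x[4]*x[3] = 2
  r_xx[0] = x[0]*x[0] + x[1]*x[1] + x[2]*x[2] + x[3]*x[3] + x[4]*x[4] = 22
  r_xx[1] = x[0]*x[1] + x[1]*x[2] + x[2]*x[3] + x[3]*x[4] = 2
  r_xx[2] = x[0]*x[2] + x[1]*x[3] + x[2]*x[4] = -12
  r_xx[3] = x[0]*x[3] + x[1]*x[4] = -1
  r_xx[4] = x[0]*x[4] = 2
r_xx = [2, -1, -12, 2, 22, 2, -12, -1, 2]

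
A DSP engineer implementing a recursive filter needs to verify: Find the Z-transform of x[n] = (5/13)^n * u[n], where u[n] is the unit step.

The Z-transform of a^n * u[n] is z/(z-a) for |z| > |a|.
Here a = 5/13, so X(z) = z/(z - (5/13)) = 13z/(13z - 5)
ROC: |z| > 5/13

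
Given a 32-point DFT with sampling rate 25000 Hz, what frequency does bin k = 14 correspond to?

The frequency of DFT bin k is: f_k = k * f_s / N
f_14 = 14 * 25000 / 32 = 21875/2 Hz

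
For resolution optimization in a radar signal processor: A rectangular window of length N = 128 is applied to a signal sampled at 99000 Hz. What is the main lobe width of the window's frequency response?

For a rectangular window of length N,
the main lobe width in frequency is 2*f_s/N.
= 2*99000/128 = 12375/8 Hz
This determines the minimum frequency separation for resolving two sinusoids.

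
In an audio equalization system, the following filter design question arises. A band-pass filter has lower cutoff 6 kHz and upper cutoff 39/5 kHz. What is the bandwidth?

Bandwidth = f_high - f_low
= 39/5 kHz - 6 kHz = 9/5 kHz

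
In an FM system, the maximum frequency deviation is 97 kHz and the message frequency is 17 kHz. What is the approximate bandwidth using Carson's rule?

Carson's rule: BW = 2*(delta_f + f_m)
= 2*(97 + 17) kHz = 228 kHz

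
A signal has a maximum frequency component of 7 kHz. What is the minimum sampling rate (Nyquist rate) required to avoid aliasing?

By the Nyquist-Shannon sampling theorem,
the minimum sampling rate (Nyquist rate) must be at least 2 * f_max.
Nyquist rate = 2 * 7 kHz = 14 kHz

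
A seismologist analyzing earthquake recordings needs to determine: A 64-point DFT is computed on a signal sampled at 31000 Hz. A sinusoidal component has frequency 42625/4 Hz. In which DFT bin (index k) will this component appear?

DFT frequency resolution = f_s/N = 31000/64 = 3875/8 Hz
Bin index k = f_signal / resolution = 42625/4 / 3875/8 = 22
The signal frequency 42625/4 Hz falls in DFT bin k = 22.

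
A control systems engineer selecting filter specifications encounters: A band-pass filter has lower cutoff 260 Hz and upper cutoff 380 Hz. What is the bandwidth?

Bandwidth = f_high - f_low
= 380 Hz - 260 Hz = 120 Hz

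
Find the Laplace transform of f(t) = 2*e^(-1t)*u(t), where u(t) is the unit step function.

Standard Laplace transform pair:
e^(-at)*u(t) <-> 1/(s+a)
With a = 1: L{2*e^(-1t)*u(t)} = 2/(s+1), ROC: Re(s) > -1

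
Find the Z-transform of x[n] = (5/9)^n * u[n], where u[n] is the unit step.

The Z-transform of a^n * u[n] is z/(z-a) for |z| > |a|.
Here a = 5/9, so X(z) = z/(z - (5/9)) = 9z/(9z - 5)
ROC: |z| > 5/9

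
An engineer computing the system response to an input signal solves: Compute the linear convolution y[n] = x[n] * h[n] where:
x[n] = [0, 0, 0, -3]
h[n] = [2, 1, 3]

y[n] = sum_k x[k]*h[n-k]. Output length = len(x) + len(h) - 1 = 4 + 3 - 1 = 6.
y[0] = 0*2 = 0
y[1] = 0*2 + 0*1 = 0
y[2] = 0*2 + 0*1 + 0*3 = 0
y[3] = -3*2 + 0*1 + 0*3 = -6
y[4] = -3*1 + 0*3 = -3
y[5] = -3*3 = -9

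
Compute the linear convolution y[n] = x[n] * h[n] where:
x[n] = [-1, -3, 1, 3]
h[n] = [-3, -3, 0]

y[n] = sum_k x[k]*h[n-k]. Output length = len(x) + len(h) - 1 = 4 + 3 - 1 = 6.
y[0] = -1*-3 = 3
y[1] = -3*-3 + -1*-3 = 12
y[2] = 1*-3 + -3*-3 + -1*0 = 6
y[3] = 3*-3 + 1*-3 + -3*0 = -12
y[4] = 3*-3 + 1*0 = -9
y[5] = 3*0 = 0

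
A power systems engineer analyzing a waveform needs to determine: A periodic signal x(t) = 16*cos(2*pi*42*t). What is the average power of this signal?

Average power of A*cos(wt) is A^2/2.
P = 16^2 / 2 = 256/2 = 128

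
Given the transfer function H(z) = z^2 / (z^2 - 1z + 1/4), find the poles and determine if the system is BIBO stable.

Poles are roots of the denominator: z^2 - 1z + 1/4 = 0.
Quadratic formula: z = [-(-1) +/- sqrt((-1)^2 - 4*(1/4))] / 2
Discriminant = 1 - 1 = 0; sqrt = 0.
z = (1 +/- 0) / 2 = 1/2 (repeated root).
|p1| = 1/2, |p2| = 1/2.
For BIBO stability, all poles must lie inside the unit circle (|p| < 1).
System is STABLE since both |p| < 1.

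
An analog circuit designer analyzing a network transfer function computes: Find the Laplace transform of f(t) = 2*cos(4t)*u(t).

Standard pair: cos(wt)*u(t) <-> s/(s^2+w^2)
With w = 4: L{2*cos(4t)*u(t)} = 2s/(s^2+16)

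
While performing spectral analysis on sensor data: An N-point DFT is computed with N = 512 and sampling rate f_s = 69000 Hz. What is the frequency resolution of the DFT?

DFT frequency resolution = f_s / N
= 69000 / 512 = 8625/64 Hz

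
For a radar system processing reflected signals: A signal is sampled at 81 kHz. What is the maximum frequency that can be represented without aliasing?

The maximum frequency that can be represented without aliasing
is the Nyquist frequency: f_max = f_s / 2 = 81 kHz / 2 = 81/2 kHz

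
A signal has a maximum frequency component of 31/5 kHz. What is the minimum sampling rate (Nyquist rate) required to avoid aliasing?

By the Nyquist-Shannon sampling theorem,
the minimum sampling rate (Nyquist rate) must be at least 2 * f_max.
Nyquist rate = 2 * 31/5 kHz = 62/5 kHz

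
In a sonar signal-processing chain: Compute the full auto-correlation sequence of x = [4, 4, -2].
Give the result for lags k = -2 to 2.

r_xx[k] = sum_m x[m]*x[m+k], indexed from 0, for k = -2 to 2:
  r_xx[-2] = x[2]*x[0] = -8
  r_xx[-1] = x[1]*x[0] + x[2]*x[1] = 8
  r_xx[0] = x[0]*x[0] + x[1]*x[1] + x[2]*x[2] = 36
  r_xx[1] = x[0]*x[1] + x[1]*x[2] = 8
  r_xx[2] = x[0]*x[2] = -8
r_xx = [-8, 8, 36, 8, -8]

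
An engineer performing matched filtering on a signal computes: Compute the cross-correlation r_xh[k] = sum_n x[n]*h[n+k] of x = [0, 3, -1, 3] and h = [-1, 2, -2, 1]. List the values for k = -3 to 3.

Both sequences indexed from 0 and zero outside their support.
Lags with overlap: k = -3 to 3.
  r_xh[-3] = x[3]*h[0] = -3
  r_xh[-2] = x[2]*h[0] + x[3]*h[1] = 7
  r_xh[-1] = x[1]*h[0] + x[2]*h[1] + x[3]*h[2] = -11
  r_xh[0] = x[0]*h[0] + x[1]*h[1] + x[2]*h[2] + x[3]*h[3] = 11
  r_xh[1] = x[0]*h[1] + x[1]*h[2] + x[2]*h[3] = -7
  r_xh[2] = x[0]*h[2] + x[1]*h[3] = 3
  r_xh[3] = x[0]*h[3] = 0
r_xh = [-3, 7, -11, 11, -7, 3, 0] (for k = -3, ..., 3)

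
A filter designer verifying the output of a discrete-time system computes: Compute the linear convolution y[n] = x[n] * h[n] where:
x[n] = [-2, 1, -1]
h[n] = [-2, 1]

y[n] = sum_k x[k]*h[n-k]. Output length = len(x) + len(h) - 1 = 3 + 2 - 1 = 4.
y[0] = -2*-2 = 4
y[1] = 1*-2 + -2*1 = -4
y[2] = -1*-2 + 1*1 = 3
y[3] = -1*1 = -1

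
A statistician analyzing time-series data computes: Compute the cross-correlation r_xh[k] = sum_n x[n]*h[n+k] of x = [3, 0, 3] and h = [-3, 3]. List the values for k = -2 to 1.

Both sequences indexed from 0 and zero outside their support.
Lags with overlap: k = -2 to 1.
  r_xh[-2] = x[2]*h[0] = -9
  r_xh[-1] = x[1]*h[0] + x[2]*h[1] = 9
  r_xh[0] = x[0]*h[0] + x[1]*h[1] = -9
  r_xh[1] = x[0]*h[1] = 9
r_xh = [-9, 9, -9, 9] (for k = -2, ..., 1)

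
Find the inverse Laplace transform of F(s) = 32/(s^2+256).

Standard pair: w/(s^2+w^2) <-> sin(wt)*u(t)
Recognize w^2 = 256, so w = 16; numerator 32 = 2*16.
f(t) = 2*sin(16t)*u(t)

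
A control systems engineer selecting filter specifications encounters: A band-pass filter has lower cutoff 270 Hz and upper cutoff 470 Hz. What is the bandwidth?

Bandwidth = f_high - f_low
= 470 Hz - 270 Hz = 200 Hz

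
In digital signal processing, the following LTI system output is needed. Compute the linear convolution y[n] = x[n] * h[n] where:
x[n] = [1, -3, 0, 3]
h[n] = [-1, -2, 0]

y[n] = sum_k x[k]*h[n-k]. Output length = len(x) + len(h) - 1 = 4 + 3 - 1 = 6.
y[0] = 1*-1 = -1
y[1] = -3*-1 + 1*-2 = 1
y[2] = 0*-1 + -3*-2 + 1*0 = 6
y[3] = 3*-1 + 0*-2 + -3*0 = -3
y[4] = 3*-2 + 0*0 = -6
y[5] = 3*0 = 0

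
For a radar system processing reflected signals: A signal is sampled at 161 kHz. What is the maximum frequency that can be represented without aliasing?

The maximum frequency that can be represented without aliasing
is the Nyquist frequency: f_max = f_s / 2 = 161 kHz / 2 = 161/2 kHz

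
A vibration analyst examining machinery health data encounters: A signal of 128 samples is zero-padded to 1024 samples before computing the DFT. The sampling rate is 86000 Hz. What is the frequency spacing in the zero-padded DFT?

Original DFT: N = 128, resolution = f_s/N = 86000/128 = 5375/8 Hz
Zero-padded DFT: N = 1024, resolution = f_s/N = 86000/1024 = 5375/64 Hz
Zero-padding interpolates the spectrum (finer frequency grid)
but does NOT improve the true spectral resolution (ability to resolve close frequencies).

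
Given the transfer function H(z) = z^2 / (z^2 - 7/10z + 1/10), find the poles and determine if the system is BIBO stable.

Poles are roots of the denominator: z^2 - 7/10z + 1/10 = 0.
Quadratic formula: z = [-(-7/10) +/- sqrt((-7/10)^2 - 4*(1/10))] / 2
Discriminant = 49/100 - 2/5 = 9/100; sqrt = 3/10.
z = (7/10 +/- 3/10) / 2 => z = 1/2 or z = 1/5.
|p1| = 1/2, |p2| = 1/5.
For BIBO stability, all poles must lie inside the unit circle (|p| < 1).
System is STABLE since both |p| < 1.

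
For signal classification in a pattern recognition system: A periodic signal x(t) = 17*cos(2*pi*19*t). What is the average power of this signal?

Average power of A*cos(wt) is A^2/2.
P = 17^2 / 2 = 289/2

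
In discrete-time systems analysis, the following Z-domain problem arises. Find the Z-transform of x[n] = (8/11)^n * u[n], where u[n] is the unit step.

The Z-transform of a^n * u[n] is z/(z-a) for |z| > |a|.
Here a = 8/11, so X(z) = z/(z - (8/11)) = 11z/(11z - 8)
ROC: |z| > 8/11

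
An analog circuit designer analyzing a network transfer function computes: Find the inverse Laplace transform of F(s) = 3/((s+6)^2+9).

Standard pair: w/((s+a)^2+w^2) <-> e^(-at)*sin(wt)*u(t)
With a=6, w=3: f(t) = e^(-6t)*sin(3t)*u(t)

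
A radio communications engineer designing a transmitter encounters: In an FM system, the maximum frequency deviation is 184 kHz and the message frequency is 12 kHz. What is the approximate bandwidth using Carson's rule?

Carson's rule: BW = 2*(delta_f + f_m)
= 2*(184 + 12) kHz = 392 kHz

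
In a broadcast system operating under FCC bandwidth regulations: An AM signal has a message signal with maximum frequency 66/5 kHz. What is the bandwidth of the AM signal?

In AM (double-sideband), the bandwidth is twice the message frequency.
BW = 2 * f_m = 2 * 66/5 kHz = 132/5 kHz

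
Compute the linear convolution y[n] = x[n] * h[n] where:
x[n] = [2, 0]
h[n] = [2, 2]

y[n] = sum_k x[k]*h[n-k]. Output length = len(x) + len(h) - 1 = 2 + 2 - 1 = 3.
y[0] = 2*2 = 4
y[1] = 0*2 + 2*2 = 4
y[2] = 0*2 = 0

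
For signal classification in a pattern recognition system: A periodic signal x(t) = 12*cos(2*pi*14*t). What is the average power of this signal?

Average power of A*cos(wt) is A^2/2.
P = 12^2 / 2 = 144/2 = 72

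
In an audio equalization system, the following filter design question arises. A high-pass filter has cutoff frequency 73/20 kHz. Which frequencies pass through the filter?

A high-pass filter passes all frequencies above the cutoff frequency 73/20 kHz and attenuates lower frequencies.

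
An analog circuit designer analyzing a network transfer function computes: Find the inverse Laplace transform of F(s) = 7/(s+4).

Standard pair: k/(s+a) <-> k*e^(-at)*u(t)
With k=7, a=4: f(t) = 7*e^(-4t)*u(t)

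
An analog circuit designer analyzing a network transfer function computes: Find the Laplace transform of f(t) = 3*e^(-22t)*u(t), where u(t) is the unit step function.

Standard Laplace transform pair:
e^(-at)*u(t) <-> 1/(s+a)
With a = 22: L{3*e^(-22t)*u(t)} = 3/(s+22), ROC: Re(s) > -22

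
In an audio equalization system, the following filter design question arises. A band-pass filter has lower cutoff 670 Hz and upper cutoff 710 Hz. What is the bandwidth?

Bandwidth = f_high - f_low
= 710 Hz - 670 Hz = 40 Hz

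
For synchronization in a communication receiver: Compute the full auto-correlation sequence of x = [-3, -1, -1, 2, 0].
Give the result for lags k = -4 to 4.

r_xx[k] = sum_m x[m]*x[m+k], indexed from 0, for k = -4 to 4:
  r_xx[-4] = x[4]*x[0] = 0
  r_xx[-3] = x[3]*x[0] + x[4]*x[1] = -6
  r_xx[-2] = x[2]*x[0] + x[3]*x[1] + x[4]*x[2] = 1
  r_xx[-1] = x[1]*x[0] + x[2]*x[1] + x[3]*x[2] + x[4]*x[3] = 2
  r_xx[0] = x[0]*x[0] + x[1]*x[1] + x[2]*x[2] + x[3]*x[3] + x[4]*x[4] = 15
  r_xx[1] = x[0]*x[1] + x[1]*x[2] + x[2]*x[3] + x[3]*x[4] = 2
  r_xx[2] = x[0]*x[2] + x[1]*x[3] + x[2]*x[4] = 1
  r_xx[3] = x[0]*x[3] + x[1]*x[4] = -6
  r_xx[4] = x[0]*x[4] = 0
r_xx = [0, -6, 1, 2, 15, 2, 1, -6, 0]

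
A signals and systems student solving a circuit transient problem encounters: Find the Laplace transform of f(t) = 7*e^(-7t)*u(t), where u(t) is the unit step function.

Standard Laplace transform pair:
e^(-at)*u(t) <-> 1/(s+a)
With a = 7: L{7*e^(-7t)*u(t)} = 7/(s+7), ROC: Re(s) > -7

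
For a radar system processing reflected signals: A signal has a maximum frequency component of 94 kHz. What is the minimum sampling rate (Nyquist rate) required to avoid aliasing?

By the Nyquist-Shannon sampling theorem,
the minimum sampling rate (Nyquist rate) must be at least 2 * f_max.
Nyquist rate = 2 * 94 kHz = 188 kHz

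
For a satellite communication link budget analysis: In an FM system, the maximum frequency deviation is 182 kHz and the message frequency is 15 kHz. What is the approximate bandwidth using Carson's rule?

Carson's rule: BW = 2*(delta_f + f_m)
= 2*(182 + 15) kHz = 394 kHz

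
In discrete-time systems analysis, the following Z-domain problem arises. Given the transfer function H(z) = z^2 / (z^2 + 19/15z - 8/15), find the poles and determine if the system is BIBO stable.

Poles are roots of the denominator: z^2 + 19/15z - 8/15 = 0.
Quadratic formula: z = [-(19/15) +/- sqrt((19/15)^2 - 4*(-8/15))] / 2
Discriminant = 361/225 + 32/15 = 841/225; sqrt = 29/15.
z = (-19/15 +/- 29/15) / 2 => z = 1/3 or z = -8/5.
|p1| = 8/5, |p2| = 1/3.
For BIBO stability, all poles must lie inside the unit circle (|p| < 1).
System is UNSTABLE since at least one |p| >= 1.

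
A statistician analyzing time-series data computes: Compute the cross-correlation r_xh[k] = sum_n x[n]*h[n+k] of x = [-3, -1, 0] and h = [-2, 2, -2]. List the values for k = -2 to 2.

Both sequences indexed from 0 and zero outside their support.
Lags with overlap: k = -2 to 2.
  r_xh[-2] = x[2]*h[0] = 0
  r_xh[-1] = x[1]*h[0] + x[2]*h[1] = 2
  r_xh[0] = x[0]*h[0] + x[1]*h[1] + x[2]*h[2] = 4
  r_xh[1] = x[0]*h[1] + x[1]*h[2] = -4
  r_xh[2] = x[0]*h[2] = 6
r_xh = [0, 2, 4, -4, 6] (for k = -2, ..., 2)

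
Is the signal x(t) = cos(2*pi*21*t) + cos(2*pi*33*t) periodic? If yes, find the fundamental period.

f1 = 21 Hz, f2 = 33 Hz
Period T1 = 1/21, T2 = 1/33
Ratio T1/T2 = 33/21, which is rational.
The signal is periodic with fundamental period T = 1/GCD(21,33) = 1/3 s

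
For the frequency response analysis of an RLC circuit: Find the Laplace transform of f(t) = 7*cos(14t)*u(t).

Standard pair: cos(wt)*u(t) <-> s/(s^2+w^2)
With w = 14: L{7*cos(14t)*u(t)} = 7s/(s^2+196)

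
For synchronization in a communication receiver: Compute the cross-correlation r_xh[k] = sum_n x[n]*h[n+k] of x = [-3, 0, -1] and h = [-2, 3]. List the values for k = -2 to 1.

Both sequences indexed from 0 and zero outside their support.
Lags with overlap: k = -2 to 1.
  r_xh[-2] = x[2]*h[0] = 2
  r_xh[-1] = x[1]*h[0] + x[2]*h[1] = -3
  r_xh[0] = x[0]*h[0] + x[1]*h[1] = 6
  r_xh[1] = x[0]*h[1] = -9
r_xh = [2, -3, 6, -9] (for k = -2, ..., 1)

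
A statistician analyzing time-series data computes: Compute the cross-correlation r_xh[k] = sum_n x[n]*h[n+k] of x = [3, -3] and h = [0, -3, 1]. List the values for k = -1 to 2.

Both sequences indexed from 0 and zero outside their support.
Lags with overlap: k = -1 to 2.
  r_xh[-1] = x[1]*h[0] = 0
  r_xh[0] = x[0]*h[0] + x[1]*h[1] = 9
  r_xh[1] = x[0]*h[1] + x[1]*h[2] = -12
  r_xh[2] = x[0]*h[2] = 3
r_xh = [0, 9, -12, 3] (for k = -1, ..., 2)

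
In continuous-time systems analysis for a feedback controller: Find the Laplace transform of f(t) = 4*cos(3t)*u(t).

Standard pair: cos(wt)*u(t) <-> s/(s^2+w^2)
With w = 3: L{4*cos(3t)*u(t)} = 4s/(s^2+9)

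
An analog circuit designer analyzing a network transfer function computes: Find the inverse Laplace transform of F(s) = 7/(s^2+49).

Standard pair: w/(s^2+w^2) <-> sin(wt)*u(t)
Recognize w^2 = 49, so w = 7; numerator 7 = 1*7.
f(t) = sin(7t)*u(t)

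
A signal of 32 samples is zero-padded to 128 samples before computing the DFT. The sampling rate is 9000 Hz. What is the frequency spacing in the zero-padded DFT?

Original DFT: N = 32, resolution = f_s/N = 9000/32 = 1125/4 Hz
Zero-padded DFT: N = 128, resolution = f_s/N = 9000/128 = 1125/16 Hz
Zero-padding interpolates the spectrum (finer frequency grid)
but does NOT improve the true spectral resolution (ability to resolve close frequencies).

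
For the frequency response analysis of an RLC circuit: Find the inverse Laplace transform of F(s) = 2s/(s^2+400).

Standard pair: s/(s^2+w^2) <-> cos(wt)*u(t)
With k=2, w=20: f(t) = 2*cos(20t)*u(t)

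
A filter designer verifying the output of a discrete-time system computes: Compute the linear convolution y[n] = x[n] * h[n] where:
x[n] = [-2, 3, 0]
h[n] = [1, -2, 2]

y[n] = sum_k x[k]*h[n-k]. Output length = len(x) + len(h) - 1 = 3 + 3 - 1 = 5.
y[0] = -2*1 = -2
y[1] = 3*1 + -2*-2 = 7
y[2] = 0*1 + 3*-2 + -2*2 = -10
y[3] = 0*-2 + 3*2 = 6
y[4] = 0*2 = 0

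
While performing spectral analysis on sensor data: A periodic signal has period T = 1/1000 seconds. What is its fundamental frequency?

The fundamental frequency is the reciprocal of the period.
f = 1/T = 1/(1/1000) = 1000 Hz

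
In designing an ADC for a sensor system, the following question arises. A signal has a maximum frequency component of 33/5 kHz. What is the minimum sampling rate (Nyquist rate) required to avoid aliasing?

By the Nyquist-Shannon sampling theorem,
the minimum sampling rate (Nyquist rate) must be at least 2 * f_max.
Nyquist rate = 2 * 33/5 kHz = 66/5 kHz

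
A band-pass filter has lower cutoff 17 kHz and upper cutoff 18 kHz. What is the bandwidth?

Bandwidth = f_high - f_low
= 18 kHz - 17 kHz = 1 kHz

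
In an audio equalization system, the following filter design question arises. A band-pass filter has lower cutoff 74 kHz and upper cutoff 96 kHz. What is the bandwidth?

Bandwidth = f_high - f_low
= 96 kHz - 74 kHz = 22 kHz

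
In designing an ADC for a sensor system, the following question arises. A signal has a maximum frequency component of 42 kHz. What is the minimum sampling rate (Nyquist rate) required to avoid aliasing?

By the Nyquist-Shannon sampling theorem,
the minimum sampling rate (Nyquist rate) must be at least 2 * f_max.
Nyquist rate = 2 * 42 kHz = 84 kHz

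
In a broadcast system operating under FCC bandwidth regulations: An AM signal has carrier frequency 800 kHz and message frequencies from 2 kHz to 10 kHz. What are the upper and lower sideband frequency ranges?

Upper sideband (USB) = fc + [fm_low, fm_high] = 800 + [2, 10] = [802, 810] kHz
Lower sideband (LSB) = fc - [fm_high, fm_low] = 800 - [10, 2] = [790, 798] kHz
Total occupied spectrum: 790 kHz to 810 kHz (plus carrier at 800 kHz)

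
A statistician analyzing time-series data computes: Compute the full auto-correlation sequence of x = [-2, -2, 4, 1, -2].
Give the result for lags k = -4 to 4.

r_xx[k] = sum_m x[m]*x[m+k], indexed from 0, for k = -4 to 4:
  r_xx[-4] = x[4]*x[0] = 4
  r_xx[-3] = x[3]*x[0] + x[4]*x[1] = 2
  r_xx[-2] = x[2]*x[0] + x[3]*x[1] + x[4]*x[2] = -18
  r_xx[-1] = x[1]*x[0] + x[2]*x[1] + x[3]*x[2] + x[4]*x[3] = -2
  r_xx[0] = x[0]*x[0] + x[1]*x[1] + x[2]*x[2] + x[3]*x[3] + x[4]*x[4] = 29
  r_xx[1] = x[0]*x[1] + x[1]*x[2] + x[2]*x[3] + x[3]*x[4] = -2
  r_xx[2] = x[0]*x[2] + x[1]*x[3] + x[2]*x[4] = -18
  r_xx[3] = x[0]*x[3] + x[1]*x[4] = 2
  r_xx[4] = x[0]*x[4] = 4
r_xx = [4, 2, -18, -2, 29, -2, -18, 2, 4]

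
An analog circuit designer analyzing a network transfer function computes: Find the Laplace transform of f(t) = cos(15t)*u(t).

Standard pair: cos(wt)*u(t) <-> s/(s^2+w^2)
With w = 15: L{cos(15t)*u(t)} = s/(s^2+225)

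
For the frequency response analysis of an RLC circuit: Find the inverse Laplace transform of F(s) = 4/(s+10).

Standard pair: k/(s+a) <-> k*e^(-at)*u(t)
With k=4, a=10: f(t) = 4*e^(-10t)*u(t)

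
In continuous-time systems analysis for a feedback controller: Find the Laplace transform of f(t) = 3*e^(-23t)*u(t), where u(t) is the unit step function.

Standard Laplace transform pair:
e^(-at)*u(t) <-> 1/(s+a)
With a = 23: L{3*e^(-23t)*u(t)} = 3/(s+23), ROC: Re(s) > -23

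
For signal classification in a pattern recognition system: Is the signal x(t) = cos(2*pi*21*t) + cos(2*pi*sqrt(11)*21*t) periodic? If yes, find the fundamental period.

f1 = 21 Hz, f2 = 21*sqrt(11) Hz
Ratio f2/f1 = sqrt(11), which is irrational.
Since the frequency ratio is irrational, no common period exists.
The signal is not periodic.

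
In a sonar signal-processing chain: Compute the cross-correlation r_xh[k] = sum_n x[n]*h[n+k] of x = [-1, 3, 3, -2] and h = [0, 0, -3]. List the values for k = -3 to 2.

Both sequences indexed from 0 and zero outside their support.
Lags with overlap: k = -3 to 2.
  r_xh[-3] = x[3]*h[0] = 0
  r_xh[-2] = x[2]*h[0] + x[3]*h[1] = 0
  r_xh[-1] = x[1]*h[0] + x[2]*h[1] + x[3]*h[2] = 6
  r_xh[0] = x[0]*h[0] + x[1]*h[1] + x[2]*h[2] = -9
  r_xh[1] = x[0]*h[1] + x[1]*h[2] = -9
  r_xh[2] = x[0]*h[2] = 3
r_xh = [0, 0, 6, -9, -9, 3] (for k = -3, ..., 2)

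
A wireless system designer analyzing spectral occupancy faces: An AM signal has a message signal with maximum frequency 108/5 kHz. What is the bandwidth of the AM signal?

In AM (double-sideband), the bandwidth is twice the message frequency.
BW = 2 * f_m = 2 * 108/5 kHz = 216/5 kHz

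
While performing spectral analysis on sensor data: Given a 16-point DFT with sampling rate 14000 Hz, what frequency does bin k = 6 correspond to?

The frequency of DFT bin k is: f_k = k * f_s / N
f_6 = 6 * 14000 / 16 = 5250 Hz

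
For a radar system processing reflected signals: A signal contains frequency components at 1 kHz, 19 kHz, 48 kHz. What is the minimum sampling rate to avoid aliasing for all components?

The highest frequency component is f_max = 48 kHz.
Nyquist rate = 2 * f_max = 2 * 48 kHz = 96 kHz.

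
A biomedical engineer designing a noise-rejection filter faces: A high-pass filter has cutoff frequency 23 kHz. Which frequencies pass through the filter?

A high-pass filter passes all frequencies above the cutoff frequency 23 kHz and attenuates lower frequencies.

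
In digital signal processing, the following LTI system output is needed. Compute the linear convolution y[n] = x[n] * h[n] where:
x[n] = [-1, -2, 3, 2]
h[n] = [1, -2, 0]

y[n] = sum_k x[k]*h[n-k]. Output length = len(x) + len(h) - 1 = 4 + 3 - 1 = 6.
y[0] = -1*1 = -1
y[1] = -2*1 + -1*-2 = 0
y[2] = 3*1 + -2*-2 + -1*0 = 7
y[3] = 2*1 + 3*-2 + -2*0 = -4
y[4] = 2*-2 + 3*0 = -4
y[5] = 2*0 = 0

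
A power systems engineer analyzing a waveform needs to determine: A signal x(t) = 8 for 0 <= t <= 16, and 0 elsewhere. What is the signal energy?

Energy = integral of |x(t)|^2 dt over the signal duration
= 8^2 * 16 = 64 * 16 = 1024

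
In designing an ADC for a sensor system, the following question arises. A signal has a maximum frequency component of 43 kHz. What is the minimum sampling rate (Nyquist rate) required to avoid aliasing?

By the Nyquist-Shannon sampling theorem,
the minimum sampling rate (Nyquist rate) must be at least 2 * f_max.
Nyquist rate = 2 * 43 kHz = 86 kHz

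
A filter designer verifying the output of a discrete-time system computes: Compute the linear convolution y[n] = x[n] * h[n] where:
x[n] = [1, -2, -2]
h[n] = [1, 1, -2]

y[n] = sum_k x[k]*h[n-k]. Output length = len(x) + len(h) - 1 = 3 + 3 - 1 = 5.
y[0] = 1*1 = 1
y[1] = -2*1 + 1*1 = -1
y[2] = -2*1 + -2*1 + 1*-2 = -6
y[3] = -2*1 + -2*-2 = 2
y[4] = -2*-2 = 4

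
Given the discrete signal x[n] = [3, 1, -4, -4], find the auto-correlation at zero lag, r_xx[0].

The auto-correlation at zero lag r_xx[0] equals the signal energy.
r_xx[0] = sum of x[n]^2 = 3^2 + 1^2 + (-4)^2 + (-4)^2
= 9 + 1 + 16 + 16 = 42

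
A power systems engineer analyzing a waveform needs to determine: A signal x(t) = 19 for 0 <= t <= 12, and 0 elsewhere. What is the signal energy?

Energy = integral of |x(t)|^2 dt over the signal duration
= 19^2 * 12 = 361 * 12 = 4332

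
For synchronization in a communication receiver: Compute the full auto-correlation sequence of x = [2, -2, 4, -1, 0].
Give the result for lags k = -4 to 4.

r_xx[k] = sum_m x[m]*x[m+k], indexed from 0, for k = -4 to 4:
  r_xx[-4] = x[4]*x[0] = 0
  r_xx[-3] = x[3]*x[0] + x[4]*x[1] = -2
  r_xx[-2] = x[2]*x[0] + x[3]*x[1] + x[4]*x[2] = 10
  r_xx[-1] = x[1]*x[0] + x[2]*x[1] + x[3]*x[2] + x[4]*x[3] = -16
  r_xx[0] = x[0]*x[0] + x[1]*x[1] + x[2]*x[2] + x[3]*x[3] + x[4]*x[4] = 25
  r_xx[1] = x[0]*x[1] + x[1]*x[2] + x[2]*x[3] + x[3]*x[4] = -16
  r_xx[2] = x[0]*x[2] + x[1]*x[3] + x[2]*x[4] = 10
  r_xx[3] = x[0]*x[3] + x[1]*x[4] = -2
  r_xx[4] = x[0]*x[4] = 0
r_xx = [0, -2, 10, -16, 25, -16, 10, -2, 0]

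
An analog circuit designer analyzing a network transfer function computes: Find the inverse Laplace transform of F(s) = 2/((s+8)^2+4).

Standard pair: w/((s+a)^2+w^2) <-> e^(-at)*sin(wt)*u(t)
With a=8, w=2: f(t) = e^(-8t)*sin(2t)*u(t)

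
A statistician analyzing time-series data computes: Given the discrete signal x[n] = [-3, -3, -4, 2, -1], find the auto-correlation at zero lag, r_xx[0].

The auto-correlation at zero lag r_xx[0] equals the signal energy.
r_xx[0] = sum of x[n]^2 = (-3)^2 + (-3)^2 + (-4)^2 + 2^2 + (-1)^2
= 9 + 9 + 16 + 4 + 1 = 39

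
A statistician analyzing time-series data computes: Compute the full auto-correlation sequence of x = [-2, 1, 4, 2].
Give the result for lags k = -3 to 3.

r_xx[k] = sum_m x[m]*x[m+k], indexed from 0, for k = -3 to 3:
  r_xx[-3] = x[3]*x[0] = -4
  r_xx[-2] = x[2]*x[0] + x[3]*x[1] = -6
  r_xx[-1] = x[1]*x[0] + x[2]*x[1] + x[3]*x[2] = 10
  r_xx[0] = x[0]*x[0] + x[1]*x[1] + x[2]*x[2] + x[3]*x[3] = 25
  r_xx[1] = x[0]*x[1] + x[1]*x[2] + x[2]*x[3] = 10
  r_xx[2] = x[0]*x[2] + x[1]*x[3] = -6
  r_xx[3] = x[0]*x[3] = -4
r_xx = [-4, -6, 10, 25, 10, -6, -4]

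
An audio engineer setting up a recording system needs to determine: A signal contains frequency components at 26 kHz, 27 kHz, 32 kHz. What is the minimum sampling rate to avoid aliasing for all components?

The highest frequency component is f_max = 32 kHz.
Nyquist rate = 2 * f_max = 2 * 32 kHz = 64 kHz.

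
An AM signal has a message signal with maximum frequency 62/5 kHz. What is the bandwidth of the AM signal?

In AM (double-sideband), the bandwidth is twice the message frequency.
BW = 2 * f_m = 2 * 62/5 kHz = 124/5 kHz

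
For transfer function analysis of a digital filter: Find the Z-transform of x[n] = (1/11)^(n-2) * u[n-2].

Time-shifting property: if X(z) = Z{x[n]}, then Z{x[n-d]} = z^(-d) * X(z)
X(z) = z/(z - 1/11) for x[n] = (1/11)^n * u[n]
Z{x[n-2]} = z^(-2) * z/(z - 1/11) = z^(-1)/(z - 1/11)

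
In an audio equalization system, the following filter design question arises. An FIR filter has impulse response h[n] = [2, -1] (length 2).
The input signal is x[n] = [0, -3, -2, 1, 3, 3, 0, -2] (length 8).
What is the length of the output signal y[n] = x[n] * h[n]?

For linear convolution, the output length is:
len(y) = len(x) + len(h) - 1 = 8 + 2 - 1 = 9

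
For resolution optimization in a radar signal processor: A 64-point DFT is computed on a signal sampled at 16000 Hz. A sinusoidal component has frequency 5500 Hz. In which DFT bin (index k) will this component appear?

DFT frequency resolution = f_s/N = 16000/64 = 250 Hz
Bin index k = f_signal / resolution = 5500 / 250 = 22
The signal frequency 5500 Hz falls in DFT bin k = 22.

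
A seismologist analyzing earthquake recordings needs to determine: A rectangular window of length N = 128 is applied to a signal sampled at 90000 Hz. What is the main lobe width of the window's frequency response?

For a rectangular window of length N,
the main lobe width in frequency is 2*f_s/N.
= 2*90000/128 = 5625/4 Hz
This determines the minimum frequency separation for resolving two sinusoids.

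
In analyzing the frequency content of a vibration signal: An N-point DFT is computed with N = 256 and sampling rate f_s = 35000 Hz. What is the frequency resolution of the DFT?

DFT frequency resolution = f_s / N
= 35000 / 256 = 4375/32 Hz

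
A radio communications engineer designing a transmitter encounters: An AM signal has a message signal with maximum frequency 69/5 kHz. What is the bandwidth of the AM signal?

In AM (double-sideband), the bandwidth is twice the message frequency.
BW = 2 * f_m = 2 * 69/5 kHz = 138/5 kHz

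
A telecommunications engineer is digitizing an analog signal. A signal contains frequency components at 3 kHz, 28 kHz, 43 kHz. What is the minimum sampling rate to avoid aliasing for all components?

The highest frequency component is f_max = 43 kHz.
Nyquist rate = 2 * f_max = 2 * 43 kHz = 86 kHz.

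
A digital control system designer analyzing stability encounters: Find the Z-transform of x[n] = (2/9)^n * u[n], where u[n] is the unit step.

The Z-transform of a^n * u[n] is z/(z-a) for |z| > |a|.
Here a = 2/9, so X(z) = z/(z - (2/9)) = 9z/(9z - 2)
ROC: |z| > 2/9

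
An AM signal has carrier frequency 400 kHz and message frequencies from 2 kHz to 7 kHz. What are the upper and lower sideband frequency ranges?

Upper sideband (USB) = fc + [fm_low, fm_high] = 400 + [2, 7] = [402, 407] kHz
Lower sideband (LSB) = fc - [fm_high, fm_low] = 400 - [7, 2] = [393, 398] kHz
Total occupied spectrum: 393 kHz to 407 kHz (plus carrier at 400 kHz)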